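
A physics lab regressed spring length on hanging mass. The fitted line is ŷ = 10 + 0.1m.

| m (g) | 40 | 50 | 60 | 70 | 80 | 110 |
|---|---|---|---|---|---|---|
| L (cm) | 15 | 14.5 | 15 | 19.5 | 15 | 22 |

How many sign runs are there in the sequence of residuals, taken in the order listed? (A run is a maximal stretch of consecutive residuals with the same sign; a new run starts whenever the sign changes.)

m=40: ŷ = 10 + 0.1·40 = 14; r = 15 − 14 = 1
m=50: ŷ = 10 + 0.1·50 = 15; r = 14.5 − 15 = -0.5
m=60: ŷ = 10 + 0.1·60 = 16; r = 15 − 16 = -1
m=70: ŷ = 10 + 0.1·70 = 17; r = 19.5 − 17 = 2.5
m=80: ŷ = 10 + 0.1·80 = 18; r = 15 − 18 = -3
m=110: ŷ = 10 + 0.1·110 = 21; r = 22 − 21 = 1
Signs: + − − + − +
Runs: +×1, −×2, +×1, −×1, +×1 → 5

5 runs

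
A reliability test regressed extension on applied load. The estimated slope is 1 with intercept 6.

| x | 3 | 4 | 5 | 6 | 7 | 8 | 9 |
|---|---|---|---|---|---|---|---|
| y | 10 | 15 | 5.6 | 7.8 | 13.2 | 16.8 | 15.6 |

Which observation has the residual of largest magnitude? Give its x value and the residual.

x = 5, r = -5.4

x=3: ŷ = 6 + 3 = 9; r = 10 − 9 = 1
x=4: ŷ = 6 + 4 = 10; r = 15 − 10 = 5
x=5: ŷ = 6 + 5 = 11; r = 5.6 − 11 = -5.4
x=6: ŷ = 6 + 6 = 12; r = 7.8 − 12 = -4.2
x=7: ŷ = 6 + 7 = 13; r = 13.2 − 13 = 0.2
x=8: ŷ = 6 + 8 = 14; r = 16.8 − 14 = 2.8
x=9: ŷ = 6 + 9 = 15; r = 15.6 − 15 = 0.6
Largest |r| is 5.4 at x = 5, residual -5.4.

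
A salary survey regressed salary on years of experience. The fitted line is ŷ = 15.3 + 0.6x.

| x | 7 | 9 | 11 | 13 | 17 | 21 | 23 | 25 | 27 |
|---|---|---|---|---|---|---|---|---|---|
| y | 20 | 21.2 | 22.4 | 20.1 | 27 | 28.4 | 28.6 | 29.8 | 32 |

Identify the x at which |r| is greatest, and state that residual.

x = 13, r = -3

x=7: ŷ = 15.3 + 0.6·7 = 19.5; r = 20 − 19.5 = 0.5
x=9: ŷ = 15.3 + 0.6·9 = 20.7; r = 21.2 − 20.7 = 0.5
x=11: ŷ = 15.3 + 0.6·11 = 21.9; r = 22.4 − 21.9 = 0.5
x=13: ŷ = 15.3 + 0.6·13 = 23.1; r = 20.1 − 23.1 = -3
x=17: ŷ = 15.3 + 0.6·17 = 25.5; r = 27 − 25.5 = 1.5
x=21: ŷ = 15.3 + 0.6·21 = 27.9; r = 28.4 − 27.9 = 0.5
x=23: ŷ = 15.3 + 0.6·23 = 29.1; r = 28.6 − 29.1 = -0.5
x=25: ŷ = 15.3 + 0.6·25 = 30.3; r = 29.8 − 30.3 = -0.5
x=27: ŷ = 15.3 + 0.6·27 = 31.5; r = 32 − 31.5 = 0.5
Largest |r| is 3 at x = 13, residual -3.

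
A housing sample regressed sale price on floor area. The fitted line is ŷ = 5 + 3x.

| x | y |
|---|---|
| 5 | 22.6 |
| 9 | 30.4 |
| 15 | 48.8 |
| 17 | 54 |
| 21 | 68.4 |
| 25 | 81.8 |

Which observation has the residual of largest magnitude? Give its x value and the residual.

x=5: ŷ = 5 + 3·5 = 20; r = 22.6 − 20 = 2.6
x=9: ŷ = 5 + 3·9 = 32; r = 30.4 − 32 = -1.6
x=15: ŷ = 5 + 3·15 = 50; r = 48.8 − 50 = -1.2
x=17: ŷ = 5 + 3·17 = 56; r = 54 − 56 = -2
x=21: ŷ = 5 + 3·21 = 68; r = 68.4 − 68 = 0.4
x=25: ŷ = 5 + 3·25 = 80; r = 81.8 − 80 = 1.8
Largest |r| is 2.6 at x = 5, residual 2.6.

x = 5, r = 2.6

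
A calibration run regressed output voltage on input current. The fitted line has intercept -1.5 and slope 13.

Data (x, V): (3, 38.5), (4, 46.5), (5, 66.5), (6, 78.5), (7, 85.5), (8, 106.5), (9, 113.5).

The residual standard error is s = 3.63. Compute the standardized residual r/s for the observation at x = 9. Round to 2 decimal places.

-0.55

V̂ = -1.5 + 13·9 = 115.5
r = 113.5 − 115.5 = -2
r/s = -2 / 3.63 = -0.55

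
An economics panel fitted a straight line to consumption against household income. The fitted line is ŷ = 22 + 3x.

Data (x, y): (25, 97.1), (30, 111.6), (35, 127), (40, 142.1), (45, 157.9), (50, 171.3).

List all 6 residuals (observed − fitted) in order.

x=25: ŷ = 22 + 3·25 = 97; e = 97.1 − 97 = 0.1
x=30: ŷ = 22 + 3·30 = 112; e = 111.6 − 112 = -0.4
x=35: ŷ = 22 + 3·35 = 127; e = 127 − 127 = 0
x=40: ŷ = 22 + 3·40 = 142; e = 142.1 − 142 = 0.1
x=45: ŷ = 22 + 3·45 = 157; e = 157.9 − 157 = 0.9
x=50: ŷ = 22 + 3·50 = 172; e = 171.3 − 172 = -0.7

0.1, -0.4, 0, 0.1, 0.9, -0.7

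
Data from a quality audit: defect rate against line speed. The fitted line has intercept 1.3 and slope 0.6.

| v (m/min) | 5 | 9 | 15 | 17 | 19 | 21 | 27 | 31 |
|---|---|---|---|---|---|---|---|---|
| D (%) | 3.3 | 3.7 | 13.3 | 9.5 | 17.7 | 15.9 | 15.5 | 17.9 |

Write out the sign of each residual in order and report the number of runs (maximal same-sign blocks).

5 runs

v=5: D̂ = 1.3 + 0.6·5 = 4.3; e = 3.3 − 4.3 = -1
v=9: D̂ = 1.3 + 0.6·9 = 6.7; e = 3.7 − 6.7 = -3
v=15: D̂ = 1.3 + 0.6·15 = 10.3; e = 13.3 − 10.3 = 3
v=17: D̂ = 1.3 + 0.6·17 = 11.5; e = 9.5 − 11.5 = -2
v=19: D̂ = 1.3 + 0.6·19 = 12.7; e = 17.7 − 12.7 = 5
v=21: D̂ = 1.3 + 0.6·21 = 13.9; e = 15.9 − 13.9 = 2
v=27: D̂ = 1.3 + 0.6·27 = 17.5; e = 15.5 − 17.5 = -2
v=31: D̂ = 1.3 + 0.6·31 = 19.9; e = 17.9 − 19.9 = -2
Signs: − − + − + + − −
Runs: −×2, +×1, −×1, +×2, −×2 → 5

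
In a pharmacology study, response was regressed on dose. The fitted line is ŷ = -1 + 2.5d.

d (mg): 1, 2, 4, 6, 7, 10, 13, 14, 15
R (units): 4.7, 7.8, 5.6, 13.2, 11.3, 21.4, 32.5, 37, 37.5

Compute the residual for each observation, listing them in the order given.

3.2, 3.8, -3.4, -0.8, -5.2, -2.6, 1, 3, 1

d=1: ŷ = -1 + 2.5·1 = 1.5; e = 4.7 − 1.5 = 3.2
d=2: ŷ = -1 + 2.5·2 = 4; e = 7.8 − 4 = 3.8
d=4: ŷ = -1 + 2.5·4 = 9; e = 5.6 − 9 = -3.4
d=6: ŷ = -1 + 2.5·6 = 14; e = 13.2 − 14 = -0.8
d=7: ŷ = -1 + 2.5·7 = 16.5; e = 11.3 − 16.5 = -5.2
d=10: ŷ = -1 + 2.5·10 = 24; e = 21.4 − 24 = -2.6
d=13: ŷ = -1 + 2.5·13 = 31.5; e = 32.5 − 31.5 = 1
d=14: ŷ = -1 + 2.5·14 = 34; e = 37 − 34 = 3
d=15: ŷ = -1 + 2.5·15 = 36.5; e = 37.5 − 36.5 = 1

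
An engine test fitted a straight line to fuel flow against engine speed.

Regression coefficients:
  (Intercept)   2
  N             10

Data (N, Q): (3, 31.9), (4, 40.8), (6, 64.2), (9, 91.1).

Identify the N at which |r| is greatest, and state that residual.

N=3: ŷ = 2 + 10·3 = 32; r = 31.9 − 32 = -0.1
N=4: ŷ = 2 + 10·4 = 42; r = 40.8 − 42 = -1.2
N=6: ŷ = 2 + 10·6 = 62; r = 64.2 − 62 = 2.2
N=9: ŷ = 2 + 10·9 = 92; r = 91.1 − 92 = -0.9
Largest |r| is 2.2 at N = 6, residual 2.2.

N = 6, r = 2.2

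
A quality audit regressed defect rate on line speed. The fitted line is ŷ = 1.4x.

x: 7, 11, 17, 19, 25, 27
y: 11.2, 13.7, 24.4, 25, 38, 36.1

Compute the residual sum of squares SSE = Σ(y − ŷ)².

SSE = 19.66

x=7: ŷ = 1.4·7 = 9.8; e = 11.2 − 9.8 = 1.4
x=11: ŷ = 1.4·11 = 15.4; e = 13.7 − 15.4 = -1.7
x=17: ŷ = 1.4·17 = 23.8; e = 24.4 − 23.8 = 0.6
x=19: ŷ = 1.4·19 = 26.6; e = 25 − 26.6 = -1.6
x=25: ŷ = 1.4·25 = 35; e = 38 − 35 = 3
x=27: ŷ = 1.4·27 = 37.8; e = 36.1 − 37.8 = -1.7
SSE = 1.96 + 2.89 + 0.36 + 2.56 + 9 + 2.89 = 19.66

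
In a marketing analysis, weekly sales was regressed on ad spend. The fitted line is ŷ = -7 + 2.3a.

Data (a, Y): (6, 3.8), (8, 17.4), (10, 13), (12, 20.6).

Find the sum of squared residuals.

SSE = 54

a=6: ŷ = -7 + 2.3·6 = 6.8; r = 3.8 − 6.8 = -3
a=8: ŷ = -7 + 2.3·8 = 11.4; r = 17.4 − 11.4 = 6
a=10: ŷ = -7 + 2.3·10 = 16; r = 13 − 16 = -3
a=12: ŷ = -7 + 2.3·12 = 20.6; r = 20.6 − 20.6 = 0
SSE = 9 + 36 + 9 + 0 = 54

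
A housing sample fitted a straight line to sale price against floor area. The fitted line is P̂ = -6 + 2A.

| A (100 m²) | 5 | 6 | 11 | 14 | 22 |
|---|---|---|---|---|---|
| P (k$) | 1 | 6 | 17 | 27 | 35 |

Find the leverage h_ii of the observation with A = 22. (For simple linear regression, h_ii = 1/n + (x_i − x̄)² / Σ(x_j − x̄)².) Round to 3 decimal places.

h = 0.772

Ā = (5 + 6 + 11 + 14 + 22)/5 = 11.6
Σ(A − Ā)² = 43.56 + 31.36 + 0.36 + 5.76 + 108.16 = 189.2
h = 1/5 + (10.4)²/189.2 = 0.2 + 0.57167 = 0.772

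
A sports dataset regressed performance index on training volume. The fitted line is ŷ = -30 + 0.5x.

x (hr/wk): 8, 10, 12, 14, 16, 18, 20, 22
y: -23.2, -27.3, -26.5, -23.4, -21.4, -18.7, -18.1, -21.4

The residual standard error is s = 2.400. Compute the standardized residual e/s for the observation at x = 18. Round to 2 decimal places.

0.96

ŷ = -30 + 0.5·18 = -21
e = -18.7 − (-21) = 2.3
e/s = 2.3 / 2.400 = 0.96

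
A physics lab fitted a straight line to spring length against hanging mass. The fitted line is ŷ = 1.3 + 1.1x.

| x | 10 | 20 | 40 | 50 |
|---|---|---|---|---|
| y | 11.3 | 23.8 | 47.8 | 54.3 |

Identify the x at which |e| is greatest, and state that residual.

x = 40, e = 2.5

x=10: ŷ = 1.3 + 1.1·10 = 12.3; e = 11.3 − 12.3 = -1
x=20: ŷ = 1.3 + 1.1·20 = 23.3; e = 23.8 − 23.3 = 0.5
x=40: ŷ = 1.3 + 1.1·40 = 45.3; e = 47.8 − 45.3 = 2.5
x=50: ŷ = 1.3 + 1.1·50 = 56.3; e = 54.3 − 56.3 = -2
Largest |e| is 2.5 at x = 40, residual 2.5.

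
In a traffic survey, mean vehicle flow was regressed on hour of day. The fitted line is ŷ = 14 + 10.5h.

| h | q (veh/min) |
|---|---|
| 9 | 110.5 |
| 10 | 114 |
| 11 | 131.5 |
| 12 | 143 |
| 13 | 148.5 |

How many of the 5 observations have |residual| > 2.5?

h=9: ŷ = 14 + 10.5·9 = 108.5; r = 110.5 − 108.5 = 2
h=10: ŷ = 14 + 10.5·10 = 119; r = 114 − 119 = -5
h=11: ŷ = 14 + 10.5·11 = 129.5; r = 131.5 − 129.5 = 2
h=12: ŷ = 14 + 10.5·12 = 140; r = 143 − 140 = 3
h=13: ŷ = 14 + 10.5·13 = 150.5; r = 148.5 − 150.5 = -2
|r| > 2.5: h=10 (|r|=5), h=12 (|r|=3) → 2

2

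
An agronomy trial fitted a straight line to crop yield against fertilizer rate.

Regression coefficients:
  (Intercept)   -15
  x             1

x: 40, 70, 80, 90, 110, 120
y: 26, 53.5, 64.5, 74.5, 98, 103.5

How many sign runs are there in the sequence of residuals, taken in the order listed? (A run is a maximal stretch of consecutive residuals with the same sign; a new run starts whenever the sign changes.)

4 runs

x=40: ŷ = -15 + 40 = 25; r = 26 − 25 = 1
x=70: ŷ = -15 + 70 = 55; r = 53.5 − 55 = -1.5
x=80: ŷ = -15 + 80 = 65; r = 64.5 − 65 = -0.5
x=90: ŷ = -15 + 90 = 75; r = 74.5 − 75 = -0.5
x=110: ŷ = -15 + 110 = 95; r = 98 − 95 = 3
x=120: ŷ = -15 + 120 = 105; r = 103.5 − 105 = -1.5
Signs: + − − − + −
Runs: +×1, −×3, +×1, −×1 → 4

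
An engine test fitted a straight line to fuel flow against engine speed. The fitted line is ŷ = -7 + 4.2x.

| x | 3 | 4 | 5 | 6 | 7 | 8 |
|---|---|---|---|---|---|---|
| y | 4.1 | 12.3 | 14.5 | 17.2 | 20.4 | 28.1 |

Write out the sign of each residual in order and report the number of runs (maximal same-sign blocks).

x=3: ŷ = -7 + 4.2·3 = 5.6; r = 4.1 − 5.6 = -1.5
x=4: ŷ = -7 + 4.2·4 = 9.8; r = 12.3 − 9.8 = 2.5
x=5: ŷ = -7 + 4.2·5 = 14; r = 14.5 − 14 = 0.5
x=6: ŷ = -7 + 4.2·6 = 18.2; r = 17.2 − 18.2 = -1
x=7: ŷ = -7 + 4.2·7 = 22.4; r = 20.4 − 22.4 = -2
x=8: ŷ = -7 + 4.2·8 = 26.6; r = 28.1 − 26.6 = 1.5
Signs: − + + − − +
Runs: −×1, +×2, −×2, +×1 → 4

4 runs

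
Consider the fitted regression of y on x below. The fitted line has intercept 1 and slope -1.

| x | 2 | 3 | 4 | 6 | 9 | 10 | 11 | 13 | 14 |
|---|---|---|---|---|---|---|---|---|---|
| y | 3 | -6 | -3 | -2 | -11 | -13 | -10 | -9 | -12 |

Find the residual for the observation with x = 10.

e = -4

ŷ = 1 − 10 = -9
e = -13 − (-9) = -4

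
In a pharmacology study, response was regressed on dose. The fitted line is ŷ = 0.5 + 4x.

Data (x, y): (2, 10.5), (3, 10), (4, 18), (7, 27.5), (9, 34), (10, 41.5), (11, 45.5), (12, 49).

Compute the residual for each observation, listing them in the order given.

x=2: ŷ = 0.5 + 4·2 = 8.5; e = 10.5 − 8.5 = 2
x=3: ŷ = 0.5 + 4·3 = 12.5; e = 10 − 12.5 = -2.5
x=4: ŷ = 0.5 + 4·4 = 16.5; e = 18 − 16.5 = 1.5
x=7: ŷ = 0.5 + 4·7 = 28.5; e = 27.5 − 28.5 = -1
x=9: ŷ = 0.5 + 4·9 = 36.5; e = 34 − 36.5 = -2.5
x=10: ŷ = 0.5 + 4·10 = 40.5; e = 41.5 − 40.5 = 1
x=11: ŷ = 0.5 + 4·11 = 44.5; e = 45.5 − 44.5 = 1
x=12: ŷ = 0.5 + 4·12 = 48.5; e = 49 − 48.5 = 0.5

2, -2.5, 1.5, -1, -2.5, 1, 1, 0.5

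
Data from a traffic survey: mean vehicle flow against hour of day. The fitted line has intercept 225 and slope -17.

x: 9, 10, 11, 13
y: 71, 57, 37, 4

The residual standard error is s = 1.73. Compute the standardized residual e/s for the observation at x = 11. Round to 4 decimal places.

-0.5780

ŷ = 225 − 17·11 = 38
e = 37 − 38 = -1
e/s = -1 / 1.73 = -0.5780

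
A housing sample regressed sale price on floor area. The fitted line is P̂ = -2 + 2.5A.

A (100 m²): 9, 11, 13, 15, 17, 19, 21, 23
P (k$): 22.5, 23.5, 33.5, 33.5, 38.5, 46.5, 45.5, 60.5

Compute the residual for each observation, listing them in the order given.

2, -2, 3, -2, -2, 1, -5, 5

A=9: P̂ = -2 + 2.5·9 = 20.5; e = 22.5 − 20.5 = 2
A=11: P̂ = -2 + 2.5·11 = 25.5; e = 23.5 − 25.5 = -2
A=13: P̂ = -2 + 2.5·13 = 30.5; e = 33.5 − 30.5 = 3
A=15: P̂ = -2 + 2.5·15 = 35.5; e = 33.5 − 35.5 = -2
A=17: P̂ = -2 + 2.5·17 = 40.5; e = 38.5 − 40.5 = -2
A=19: P̂ = -2 + 2.5·19 = 45.5; e = 46.5 − 45.5 = 1
A=21: P̂ = -2 + 2.5·21 = 50.5; e = 45.5 − 50.5 = -5
A=23: P̂ = -2 + 2.5·23 = 55.5; e = 60.5 − 55.5 = 5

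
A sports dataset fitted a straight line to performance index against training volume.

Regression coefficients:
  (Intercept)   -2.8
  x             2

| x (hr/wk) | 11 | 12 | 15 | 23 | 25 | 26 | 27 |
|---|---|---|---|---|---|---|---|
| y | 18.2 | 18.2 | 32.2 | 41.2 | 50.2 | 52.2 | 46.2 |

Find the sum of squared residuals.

x=11: ŷ = -2.8 + 2·11 = 19.2; r = 18.2 − 19.2 = -1
x=12: ŷ = -2.8 + 2·12 = 21.2; r = 18.2 − 21.2 = -3
x=15: ŷ = -2.8 + 2·15 = 27.2; r = 32.2 − 27.2 = 5
x=23: ŷ = -2.8 + 2·23 = 43.2; r = 41.2 − 43.2 = -2
x=25: ŷ = -2.8 + 2·25 = 47.2; r = 50.2 − 47.2 = 3
x=26: ŷ = -2.8 + 2·26 = 49.2; r = 52.2 − 49.2 = 3
x=27: ŷ = -2.8 + 2·27 = 51.2; r = 46.2 − 51.2 = -5
SSE = 1 + 9 + 25 + 4 + 9 + 9 + 25 = 82

SSE = 82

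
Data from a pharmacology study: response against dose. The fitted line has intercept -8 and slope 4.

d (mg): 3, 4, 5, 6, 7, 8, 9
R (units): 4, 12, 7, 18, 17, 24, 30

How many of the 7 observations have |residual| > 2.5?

3

d=3: R̂ = -8 + 4·3 = 4; e = 4 − 4 = 0
d=4: R̂ = -8 + 4·4 = 8; e = 12 − 8 = 4
d=5: R̂ = -8 + 4·5 = 12; e = 7 − 12 = -5
d=6: R̂ = -8 + 4·6 = 16; e = 18 − 16 = 2
d=7: R̂ = -8 + 4·7 = 20; e = 17 − 20 = -3
d=8: R̂ = -8 + 4·8 = 24; e = 24 − 24 = 0
d=9: R̂ = -8 + 4·9 = 28; e = 30 − 28 = 2
|e| > 2.5: d=4 (|e|=4), d=5 (|e|=5), d=7 (|e|=3) → 3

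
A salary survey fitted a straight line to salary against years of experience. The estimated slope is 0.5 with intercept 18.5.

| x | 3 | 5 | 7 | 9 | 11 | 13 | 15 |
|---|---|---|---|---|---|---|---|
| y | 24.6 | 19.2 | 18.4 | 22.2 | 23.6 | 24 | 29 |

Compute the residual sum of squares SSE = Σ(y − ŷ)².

SSE = 48.16

x=3: ŷ = 18.5 + 0.5·3 = 20; e = 24.6 − 20 = 4.6
x=5: ŷ = 18.5 + 0.5·5 = 21; e = 19.2 − 21 = -1.8
x=7: ŷ = 18.5 + 0.5·7 = 22; e = 18.4 − 22 = -3.6
x=9: ŷ = 18.5 + 0.5·9 = 23; e = 22.2 − 23 = -0.8
x=11: ŷ = 18.5 + 0.5·11 = 24; e = 23.6 − 24 = -0.4
x=13: ŷ = 18.5 + 0.5·13 = 25; e = 24 − 25 = -1
x=15: ŷ = 18.5 + 0.5·15 = 26; e = 29 − 26 = 3
SSE = 21.16 + 3.24 + 12.96 + 0.64 + 0.16 + 1 + 9 = 48.16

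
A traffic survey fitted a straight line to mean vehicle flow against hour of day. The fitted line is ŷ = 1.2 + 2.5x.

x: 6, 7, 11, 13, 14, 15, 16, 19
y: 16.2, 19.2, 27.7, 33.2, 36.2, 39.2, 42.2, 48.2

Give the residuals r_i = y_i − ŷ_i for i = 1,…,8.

x=6: ŷ = 1.2 + 2.5·6 = 16.2; r = 16.2 − 16.2 = 0
x=7: ŷ = 1.2 + 2.5·7 = 18.7; r = 19.2 − 18.7 = 0.5
x=11: ŷ = 1.2 + 2.5·11 = 28.7; r = 27.7 − 28.7 = -1
x=13: ŷ = 1.2 + 2.5·13 = 33.7; r = 33.2 − 33.7 = -0.5
x=14: ŷ = 1.2 + 2.5·14 = 36.2; r = 36.2 − 36.2 = 0
x=15: ŷ = 1.2 + 2.5·15 = 38.7; r = 39.2 − 38.7 = 0.5
x=16: ŷ = 1.2 + 2.5·16 = 41.2; r = 42.2 − 41.2 = 1
x=19: ŷ = 1.2 + 2.5·19 = 48.7; r = 48.2 − 48.7 = -0.5

0, 0.5, -1, -0.5, 0, 0.5, 1, -0.5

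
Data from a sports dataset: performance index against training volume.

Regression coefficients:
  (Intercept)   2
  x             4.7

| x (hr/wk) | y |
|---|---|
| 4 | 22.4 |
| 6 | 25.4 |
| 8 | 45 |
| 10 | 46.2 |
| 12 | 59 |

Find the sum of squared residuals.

x=4: ŷ = 2 + 4.7·4 = 20.8; r = 22.4 − 20.8 = 1.6
x=6: ŷ = 2 + 4.7·6 = 30.2; r = 25.4 − 30.2 = -4.8
x=8: ŷ = 2 + 4.7·8 = 39.6; r = 45 − 39.6 = 5.4
x=10: ŷ = 2 + 4.7·10 = 49; r = 46.2 − 49 = -2.8
x=12: ŷ = 2 + 4.7·12 = 58.4; r = 59 − 58.4 = 0.6
SSE = 2.56 + 23.04 + 29.16 + 7.84 + 0.36 = 62.96

SSE = 62.96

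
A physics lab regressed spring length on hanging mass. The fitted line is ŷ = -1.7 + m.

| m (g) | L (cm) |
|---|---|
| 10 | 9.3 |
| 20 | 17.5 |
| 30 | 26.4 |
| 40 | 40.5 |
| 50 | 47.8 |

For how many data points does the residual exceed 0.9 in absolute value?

m=10: ŷ = -1.7 + 10 = 8.3; e = 9.3 − 8.3 = 1
m=20: ŷ = -1.7 + 20 = 18.3; e = 17.5 − 18.3 = -0.8
m=30: ŷ = -1.7 + 30 = 28.3; e = 26.4 − 28.3 = -1.9
m=40: ŷ = -1.7 + 40 = 38.3; e = 40.5 − 38.3 = 2.2
m=50: ŷ = -1.7 + 50 = 48.3; e = 47.8 − 48.3 = -0.5
|e| > 0.9: m=10 (|e|=1), m=30 (|e|=1.9), m=40 (|e|=2.2) → 3

3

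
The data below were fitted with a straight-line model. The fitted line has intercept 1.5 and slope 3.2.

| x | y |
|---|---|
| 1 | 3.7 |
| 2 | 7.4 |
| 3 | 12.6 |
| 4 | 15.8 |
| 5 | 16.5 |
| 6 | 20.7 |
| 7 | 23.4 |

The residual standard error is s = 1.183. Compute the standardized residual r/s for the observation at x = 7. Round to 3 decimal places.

-0.423

ŷ = 1.5 + 3.2·7 = 23.9
r = 23.4 − 23.9 = -0.5
r/s = -0.5 / 1.183 = -0.423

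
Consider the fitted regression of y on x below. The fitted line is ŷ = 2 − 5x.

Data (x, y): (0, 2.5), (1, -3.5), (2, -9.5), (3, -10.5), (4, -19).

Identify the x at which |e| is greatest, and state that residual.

x=0: ŷ = 2 − 5·0 = 2; e = 2.5 − 2 = 0.5
x=1: ŷ = 2 − 5·1 = -3; e = -3.5 − (-3) = -0.5
x=2: ŷ = 2 − 5·2 = -8; e = -9.5 − (-8) = -1.5
x=3: ŷ = 2 − 5·3 = -13; e = -10.5 − (-13) = 2.5
x=4: ŷ = 2 − 5·4 = -18; e = -19 − (-18) = -1
Largest |e| is 2.5 at x = 3, residual 2.5.

x = 3, e = 2.5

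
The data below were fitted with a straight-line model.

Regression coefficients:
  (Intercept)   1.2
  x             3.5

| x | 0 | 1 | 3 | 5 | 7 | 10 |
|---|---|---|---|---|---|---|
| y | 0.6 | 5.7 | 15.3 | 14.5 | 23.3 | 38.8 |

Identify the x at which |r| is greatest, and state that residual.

x=0: ŷ = 1.2 + 3.5·0 = 1.2; r = 0.6 − 1.2 = -0.6
x=1: ŷ = 1.2 + 3.5·1 = 4.7; r = 5.7 − 4.7 = 1
x=3: ŷ = 1.2 + 3.5·3 = 11.7; r = 15.3 − 11.7 = 3.6
x=5: ŷ = 1.2 + 3.5·5 = 18.7; r = 14.5 − 18.7 = -4.2
x=7: ŷ = 1.2 + 3.5·7 = 25.7; r = 23.3 − 25.7 = -2.4
x=10: ŷ = 1.2 + 3.5·10 = 36.2; r = 38.8 − 36.2 = 2.6
Largest |r| is 4.2 at x = 5, residual -4.2.

x = 5, r = -4.2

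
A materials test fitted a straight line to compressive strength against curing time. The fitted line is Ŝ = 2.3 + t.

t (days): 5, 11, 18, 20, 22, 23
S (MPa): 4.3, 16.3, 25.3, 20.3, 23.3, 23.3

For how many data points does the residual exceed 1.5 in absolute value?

5

t=5: Ŝ = 2.3 + 5 = 7.3; e = 4.3 − 7.3 = -3
t=11: Ŝ = 2.3 + 11 = 13.3; e = 16.3 − 13.3 = 3
t=18: Ŝ = 2.3 + 18 = 20.3; e = 25.3 − 20.3 = 5
t=20: Ŝ = 2.3 + 20 = 22.3; e = 20.3 − 22.3 = -2
t=22: Ŝ = 2.3 + 22 = 24.3; e = 23.3 − 24.3 = -1
t=23: Ŝ = 2.3 + 23 = 25.3; e = 23.3 − 25.3 = -2
|e| > 1.5: t=5 (|e|=3), t=11 (|e|=3), t=18 (|e|=5), t=20 (|e|=2), t=23 (|e|=2) → 5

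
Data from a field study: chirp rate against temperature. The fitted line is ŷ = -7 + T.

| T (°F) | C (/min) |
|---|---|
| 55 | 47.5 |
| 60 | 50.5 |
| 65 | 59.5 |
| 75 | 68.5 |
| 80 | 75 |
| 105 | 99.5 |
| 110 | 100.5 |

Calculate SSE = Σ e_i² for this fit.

SSE = 21.5

T=55: ŷ = -7 + 55 = 48; e = 47.5 − 48 = -0.5
T=60: ŷ = -7 + 60 = 53; e = 50.5 − 53 = -2.5
T=65: ŷ = -7 + 65 = 58; e = 59.5 − 58 = 1.5
T=75: ŷ = -7 + 75 = 68; e = 68.5 − 68 = 0.5
T=80: ŷ = -7 + 80 = 73; e = 75 − 73 = 2
T=105: ŷ = -7 + 105 = 98; e = 99.5 − 98 = 1.5
T=110: ŷ = -7 + 110 = 103; e = 100.5 − 103 = -2.5
SSE = 0.25 + 6.25 + 2.25 + 0.25 + 4 + 2.25 + 6.25 = 21.5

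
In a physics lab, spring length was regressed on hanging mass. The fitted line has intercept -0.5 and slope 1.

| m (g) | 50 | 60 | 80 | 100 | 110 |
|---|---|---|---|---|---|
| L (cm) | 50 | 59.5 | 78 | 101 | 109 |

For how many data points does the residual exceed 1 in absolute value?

2

m=50: L̂ = -0.5 + 50 = 49.5; e = 50 − 49.5 = 0.5
m=60: L̂ = -0.5 + 60 = 59.5; e = 59.5 − 59.5 = 0
m=80: L̂ = -0.5 + 80 = 79.5; e = 78 − 79.5 = -1.5
m=100: L̂ = -0.5 + 100 = 99.5; e = 101 − 99.5 = 1.5
m=110: L̂ = -0.5 + 110 = 109.5; e = 109 − 109.5 = -0.5
|e| > 1: m=80 (|e|=1.5), m=100 (|e|=1.5) → 2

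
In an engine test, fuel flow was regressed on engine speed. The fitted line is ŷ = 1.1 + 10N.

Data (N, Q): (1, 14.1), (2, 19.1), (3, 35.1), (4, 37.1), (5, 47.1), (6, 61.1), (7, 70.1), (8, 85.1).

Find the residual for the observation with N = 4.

ŷ = 1.1 + 10·4 = 41.1
e = 37.1 − 41.1 = -4

e = -4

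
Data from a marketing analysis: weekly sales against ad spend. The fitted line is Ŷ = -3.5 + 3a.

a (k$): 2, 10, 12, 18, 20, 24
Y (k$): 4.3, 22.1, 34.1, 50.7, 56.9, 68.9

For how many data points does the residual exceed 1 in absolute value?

3

a=2: Ŷ = -3.5 + 3·2 = 2.5; e = 4.3 − 2.5 = 1.8
a=10: Ŷ = -3.5 + 3·10 = 26.5; e = 22.1 − 26.5 = -4.4
a=12: Ŷ = -3.5 + 3·12 = 32.5; e = 34.1 − 32.5 = 1.6
a=18: Ŷ = -3.5 + 3·18 = 50.5; e = 50.7 − 50.5 = 0.2
a=20: Ŷ = -3.5 + 3·20 = 56.5; e = 56.9 − 56.5 = 0.4
a=24: Ŷ = -3.5 + 3·24 = 68.5; e = 68.9 − 68.5 = 0.4
|e| > 1: a=2 (|e|=1.8), a=10 (|e|=4.4), a=12 (|e|=1.6) → 3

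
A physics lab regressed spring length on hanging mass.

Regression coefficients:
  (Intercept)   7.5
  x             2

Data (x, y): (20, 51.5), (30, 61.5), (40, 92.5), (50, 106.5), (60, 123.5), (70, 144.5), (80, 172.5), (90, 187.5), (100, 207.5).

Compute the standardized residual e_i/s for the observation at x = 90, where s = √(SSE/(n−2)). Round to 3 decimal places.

x=20: ŷ = 7.5 + 2·20 = 47.5; e = 51.5 − 47.5 = 4
x=30: ŷ = 7.5 + 2·30 = 67.5; e = 61.5 − 67.5 = -6
x=40: ŷ = 7.5 + 2·40 = 87.5; e = 92.5 − 87.5 = 5
x=50: ŷ = 7.5 + 2·50 = 107.5; e = 106.5 − 107.5 = -1
x=60: ŷ = 7.5 + 2·60 = 127.5; e = 123.5 − 127.5 = -4
x=70: ŷ = 7.5 + 2·70 = 147.5; e = 144.5 − 147.5 = -3
x=80: ŷ = 7.5 + 2·80 = 167.5; e = 172.5 − 167.5 = 5
x=90: ŷ = 7.5 + 2·90 = 187.5; e = 187.5 − 187.5 = 0
x=100: ŷ = 7.5 + 2·100 = 207.5; e = 207.5 − 207.5 = 0
SSE = 16 + 36 + 25 + 1 + 16 + 9 + 25 + 0 + 0 = 128
s = √(128/7) = 4.27618
e/s = 0 / 4.27618 = 0.000

0.000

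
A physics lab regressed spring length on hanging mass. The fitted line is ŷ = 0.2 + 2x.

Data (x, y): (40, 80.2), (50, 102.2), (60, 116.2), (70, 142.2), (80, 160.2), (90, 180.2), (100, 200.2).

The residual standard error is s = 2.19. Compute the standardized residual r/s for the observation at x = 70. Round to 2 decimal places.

ŷ = 0.2 + 2·70 = 140.2
r = 142.2 − 140.2 = 2
r/s = 2 / 2.19 = 0.91

0.91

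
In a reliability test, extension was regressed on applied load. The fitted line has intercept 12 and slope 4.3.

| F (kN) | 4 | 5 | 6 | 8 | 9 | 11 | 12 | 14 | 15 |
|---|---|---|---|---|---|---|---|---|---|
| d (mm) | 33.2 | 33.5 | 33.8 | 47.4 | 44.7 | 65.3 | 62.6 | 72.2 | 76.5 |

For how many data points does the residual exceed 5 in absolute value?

F=4: ŷ = 12 + 4.3·4 = 29.2; e = 33.2 − 29.2 = 4
F=5: ŷ = 12 + 4.3·5 = 33.5; e = 33.5 − 33.5 = 0
F=6: ŷ = 12 + 4.3·6 = 37.8; e = 33.8 − 37.8 = -4
F=8: ŷ = 12 + 4.3·8 = 46.4; e = 47.4 − 46.4 = 1
F=9: ŷ = 12 + 4.3·9 = 50.7; e = 44.7 − 50.7 = -6
F=11: ŷ = 12 + 4.3·11 = 59.3; e = 65.3 − 59.3 = 6
F=12: ŷ = 12 + 4.3·12 = 63.6; e = 62.6 − 63.6 = -1
F=14: ŷ = 12 + 4.3·14 = 72.2; e = 72.2 − 72.2 = 0
F=15: ŷ = 12 + 4.3·15 = 76.5; e = 76.5 − 76.5 = 0
|e| > 5: F=9 (|e|=6), F=11 (|e|=6) → 2

2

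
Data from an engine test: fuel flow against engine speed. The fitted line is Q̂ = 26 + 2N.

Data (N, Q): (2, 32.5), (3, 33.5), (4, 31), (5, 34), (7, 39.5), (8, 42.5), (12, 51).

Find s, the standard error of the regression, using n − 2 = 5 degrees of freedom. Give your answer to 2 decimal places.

N=2: Q̂ = 26 + 2·2 = 30; e = 32.5 − 30 = 2.5
N=3: Q̂ = 26 + 2·3 = 32; e = 33.5 − 32 = 1.5
N=4: Q̂ = 26 + 2·4 = 34; e = 31 − 34 = -3
N=5: Q̂ = 26 + 2·5 = 36; e = 34 − 36 = -2
N=7: Q̂ = 26 + 2·7 = 40; e = 39.5 − 40 = -0.5
N=8: Q̂ = 26 + 2·8 = 42; e = 42.5 − 42 = 0.5
N=12: Q̂ = 26 + 2·12 = 50; e = 51 − 50 = 1
SSE = 6.25 + 2.25 + 9 + 4 + 0.25 + 0.25 + 1 = 23
s = √(23/5) = √4.6 ≈ 2.14

s = 2.14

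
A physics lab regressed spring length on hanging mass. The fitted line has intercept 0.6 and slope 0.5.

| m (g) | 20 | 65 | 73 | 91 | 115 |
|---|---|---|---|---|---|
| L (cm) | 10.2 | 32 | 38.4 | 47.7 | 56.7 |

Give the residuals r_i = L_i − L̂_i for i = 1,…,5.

m=20: L̂ = 0.6 + 0.5·20 = 10.6; r = 10.2 − 10.6 = -0.4
m=65: L̂ = 0.6 + 0.5·65 = 33.1; r = 32 − 33.1 = -1.1
m=73: L̂ = 0.6 + 0.5·73 = 37.1; r = 38.4 − 37.1 = 1.3
m=91: L̂ = 0.6 + 0.5·91 = 46.1; r = 47.7 − 46.1 = 1.6
m=115: L̂ = 0.6 + 0.5·115 = 58.1; r = 56.7 − 58.1 = -1.4

-0.4, -1.1, 1.3, 1.6, -1.4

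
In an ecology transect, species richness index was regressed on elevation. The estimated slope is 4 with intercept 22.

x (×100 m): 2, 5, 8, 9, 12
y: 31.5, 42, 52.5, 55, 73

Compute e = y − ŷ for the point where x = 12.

e = 3

ŷ = 22 + 4·12 = 70
e = 73 − 70 = 3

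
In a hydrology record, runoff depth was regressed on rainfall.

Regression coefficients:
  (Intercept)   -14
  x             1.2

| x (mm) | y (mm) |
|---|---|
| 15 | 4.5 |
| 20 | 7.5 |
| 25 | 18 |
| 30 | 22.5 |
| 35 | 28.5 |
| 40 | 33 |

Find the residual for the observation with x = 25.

ŷ = -14 + 1.2·25 = 16
e = 18 − 16 = 2

e = 2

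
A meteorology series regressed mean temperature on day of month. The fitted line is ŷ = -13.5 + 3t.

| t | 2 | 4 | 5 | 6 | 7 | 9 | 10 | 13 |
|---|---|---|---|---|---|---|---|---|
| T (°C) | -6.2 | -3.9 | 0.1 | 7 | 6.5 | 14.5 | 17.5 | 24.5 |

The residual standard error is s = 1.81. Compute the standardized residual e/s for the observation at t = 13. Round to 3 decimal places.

-0.552

ŷ = -13.5 + 3·13 = 25.5
e = 24.5 − 25.5 = -1
e/s = -1 / 1.81 = -0.552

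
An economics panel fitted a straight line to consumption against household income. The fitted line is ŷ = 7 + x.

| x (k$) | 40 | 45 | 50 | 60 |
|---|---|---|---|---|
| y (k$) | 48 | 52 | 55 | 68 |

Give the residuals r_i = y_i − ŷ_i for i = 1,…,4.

x=40: ŷ = 7 + 40 = 47; r = 48 − 47 = 1
x=45: ŷ = 7 + 45 = 52; r = 52 − 52 = 0
x=50: ŷ = 7 + 50 = 57; r = 55 − 57 = -2
x=60: ŷ = 7 + 60 = 67; r = 68 − 67 = 1

1, 0, -2, 1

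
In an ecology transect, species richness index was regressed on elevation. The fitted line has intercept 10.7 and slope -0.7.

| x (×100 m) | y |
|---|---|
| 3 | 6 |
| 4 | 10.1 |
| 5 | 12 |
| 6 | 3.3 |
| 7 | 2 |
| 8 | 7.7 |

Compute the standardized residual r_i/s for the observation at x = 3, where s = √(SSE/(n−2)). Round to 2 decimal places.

x=3: ŷ = 10.7 − 0.7·3 = 8.6; r = 6 − 8.6 = -2.6
x=4: ŷ = 10.7 − 0.7·4 = 7.9; r = 10.1 − 7.9 = 2.2
x=5: ŷ = 10.7 − 0.7·5 = 7.2; r = 12 − 7.2 = 4.8
x=6: ŷ = 10.7 − 0.7·6 = 6.5; r = 3.3 − 6.5 = -3.2
x=7: ŷ = 10.7 − 0.7·7 = 5.8; r = 2 − 5.8 = -3.8
x=8: ŷ = 10.7 − 0.7·8 = 5.1; r = 7.7 − 5.1 = 2.6
SSE = 6.76 + 4.84 + 23.04 + 10.24 + 14.44 + 6.76 = 66.08
s = √(66.08/4) = 4.06448
r/s = -2.6 / 4.06448 = -0.64

-0.64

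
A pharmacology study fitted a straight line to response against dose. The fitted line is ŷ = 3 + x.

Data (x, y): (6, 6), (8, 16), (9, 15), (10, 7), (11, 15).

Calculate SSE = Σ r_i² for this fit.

x=6: ŷ = 3 + 6 = 9; r = 6 − 9 = -3
x=8: ŷ = 3 + 8 = 11; r = 16 − 11 = 5
x=9: ŷ = 3 + 9 = 12; r = 15 − 12 = 3
x=10: ŷ = 3 + 10 = 13; r = 7 − 13 = -6
x=11: ŷ = 3 + 11 = 14; r = 15 − 14 = 1
SSE = 9 + 25 + 9 + 36 + 1 = 80

SSE = 80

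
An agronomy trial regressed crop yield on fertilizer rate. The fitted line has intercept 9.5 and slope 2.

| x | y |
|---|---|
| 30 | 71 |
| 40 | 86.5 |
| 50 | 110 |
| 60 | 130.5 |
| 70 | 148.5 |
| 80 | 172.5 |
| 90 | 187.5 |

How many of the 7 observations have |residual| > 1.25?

x=30: ŷ = 9.5 + 2·30 = 69.5; r = 71 − 69.5 = 1.5
x=40: ŷ = 9.5 + 2·40 = 89.5; r = 86.5 − 89.5 = -3
x=50: ŷ = 9.5 + 2·50 = 109.5; r = 110 − 109.5 = 0.5
x=60: ŷ = 9.5 + 2·60 = 129.5; r = 130.5 − 129.5 = 1
x=70: ŷ = 9.5 + 2·70 = 149.5; r = 148.5 − 149.5 = -1
x=80: ŷ = 9.5 + 2·80 = 169.5; r = 172.5 − 169.5 = 3
x=90: ŷ = 9.5 + 2·90 = 189.5; r = 187.5 − 189.5 = -2
|r| > 1.25: x=30 (|r|=1.5), x=40 (|r|=3), x=80 (|r|=3), x=90 (|r|=2) → 4

4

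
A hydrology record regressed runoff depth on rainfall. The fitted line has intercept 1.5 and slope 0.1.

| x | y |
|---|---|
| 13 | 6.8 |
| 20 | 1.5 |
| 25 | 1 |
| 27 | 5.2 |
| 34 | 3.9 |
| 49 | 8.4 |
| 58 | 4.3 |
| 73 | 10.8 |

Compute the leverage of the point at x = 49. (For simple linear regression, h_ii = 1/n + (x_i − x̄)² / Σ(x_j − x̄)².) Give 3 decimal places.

x̄ = (13 + 20 + 25 + 27 + 34 + 49 + 58 + 73)/8 = 37.375
Σ(x − x̄)² = 594.141 + 301.891 + 153.141 + 107.641 + 11.3906 + 135.141 + 425.391 + 1269.14 = 2997.88
h = 1/8 + (11.625)²/2997.88 = 0.125 + 0.0450788 = 0.170

h = 0.170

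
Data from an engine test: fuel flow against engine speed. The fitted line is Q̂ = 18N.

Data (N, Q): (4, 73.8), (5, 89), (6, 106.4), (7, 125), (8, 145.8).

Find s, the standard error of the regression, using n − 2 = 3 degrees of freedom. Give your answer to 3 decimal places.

s = 1.918

N=4: Q̂ = 18·4 = 72; e = 73.8 − 72 = 1.8
N=5: Q̂ = 18·5 = 90; e = 89 − 90 = -1
N=6: Q̂ = 18·6 = 108; e = 106.4 − 108 = -1.6
N=7: Q̂ = 18·7 = 126; e = 125 − 126 = -1
N=8: Q̂ = 18·8 = 144; e = 145.8 − 144 = 1.8
SSE = 3.24 + 1 + 2.56 + 1 + 3.24 = 11.04
s = √(11.04/3) = √3.68 ≈ 1.918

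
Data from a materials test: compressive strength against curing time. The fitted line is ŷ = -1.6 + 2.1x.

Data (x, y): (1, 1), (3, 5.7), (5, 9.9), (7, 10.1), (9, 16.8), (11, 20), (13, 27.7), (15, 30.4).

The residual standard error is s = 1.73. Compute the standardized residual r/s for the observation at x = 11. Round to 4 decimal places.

-0.8671

ŷ = -1.6 + 2.1·11 = 21.5
r = 20 − 21.5 = -1.5
r/s = -1.5 / 1.73 = -0.8671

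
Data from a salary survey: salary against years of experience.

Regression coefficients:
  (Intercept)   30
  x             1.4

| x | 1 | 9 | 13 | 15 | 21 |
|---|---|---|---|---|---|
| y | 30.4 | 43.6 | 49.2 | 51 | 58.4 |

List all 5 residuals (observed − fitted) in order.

-1, 1, 1, 0, -1

x=1: ŷ = 30 + 1.4·1 = 31.4; r = 30.4 − 31.4 = -1
x=9: ŷ = 30 + 1.4·9 = 42.6; r = 43.6 − 42.6 = 1
x=13: ŷ = 30 + 1.4·13 = 48.2; r = 49.2 − 48.2 = 1
x=15: ŷ = 30 + 1.4·15 = 51; r = 51 − 51 = 0
x=21: ŷ = 30 + 1.4·21 = 59.4; r = 58.4 − 59.4 = -1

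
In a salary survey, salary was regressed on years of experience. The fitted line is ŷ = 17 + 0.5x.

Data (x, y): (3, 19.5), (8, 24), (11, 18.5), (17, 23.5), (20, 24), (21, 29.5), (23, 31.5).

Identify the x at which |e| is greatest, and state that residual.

x=3: ŷ = 17 + 0.5·3 = 18.5; e = 19.5 − 18.5 = 1
x=8: ŷ = 17 + 0.5·8 = 21; e = 24 − 21 = 3
x=11: ŷ = 17 + 0.5·11 = 22.5; e = 18.5 − 22.5 = -4
x=17: ŷ = 17 + 0.5·17 = 25.5; e = 23.5 − 25.5 = -2
x=20: ŷ = 17 + 0.5·20 = 27; e = 24 − 27 = -3
x=21: ŷ = 17 + 0.5·21 = 27.5; e = 29.5 − 27.5 = 2
x=23: ŷ = 17 + 0.5·23 = 28.5; e = 31.5 − 28.5 = 3
Largest |e| is 4 at x = 11, residual -4.

x = 11, e = -4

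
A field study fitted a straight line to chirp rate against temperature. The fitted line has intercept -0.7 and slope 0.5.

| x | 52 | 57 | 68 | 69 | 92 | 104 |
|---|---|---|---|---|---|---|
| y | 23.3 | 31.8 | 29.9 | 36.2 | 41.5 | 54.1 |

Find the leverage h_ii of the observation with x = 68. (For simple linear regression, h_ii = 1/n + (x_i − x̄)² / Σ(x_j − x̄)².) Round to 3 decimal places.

h = 0.182

x̄ = (52 + 57 + 68 + 69 + 92 + 104)/6 = 73.6667
Σ(x − x̄)² = 469.444 + 277.778 + 32.1111 + 21.7778 + 336.111 + 920.111 = 2057.33
h = 1/6 + (-5.66667)²/2057.33 = 0.166667 + 0.0156081 = 0.182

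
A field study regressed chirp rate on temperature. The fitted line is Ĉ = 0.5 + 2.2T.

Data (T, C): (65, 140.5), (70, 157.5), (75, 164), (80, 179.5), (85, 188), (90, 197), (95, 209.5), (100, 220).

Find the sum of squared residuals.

T=65: Ĉ = 0.5 + 2.2·65 = 143.5; e = 140.5 − 143.5 = -3
T=70: Ĉ = 0.5 + 2.2·70 = 154.5; e = 157.5 − 154.5 = 3
T=75: Ĉ = 0.5 + 2.2·75 = 165.5; e = 164 − 165.5 = -1.5
T=80: Ĉ = 0.5 + 2.2·80 = 176.5; e = 179.5 − 176.5 = 3
T=85: Ĉ = 0.5 + 2.2·85 = 187.5; e = 188 − 187.5 = 0.5
T=90: Ĉ = 0.5 + 2.2·90 = 198.5; e = 197 − 198.5 = -1.5
T=95: Ĉ = 0.5 + 2.2·95 = 209.5; e = 209.5 − 209.5 = 0
T=100: Ĉ = 0.5 + 2.2·100 = 220.5; e = 220 − 220.5 = -0.5
SSE = 9 + 9 + 2.25 + 9 + 0.25 + 2.25 + 0 + 0.25 = 32

SSE = 32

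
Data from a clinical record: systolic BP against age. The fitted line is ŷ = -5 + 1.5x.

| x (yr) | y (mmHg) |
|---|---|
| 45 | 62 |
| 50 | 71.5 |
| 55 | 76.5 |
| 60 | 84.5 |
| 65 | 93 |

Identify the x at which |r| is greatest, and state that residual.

x = 50, r = 1.5

x=45: ŷ = -5 + 1.5·45 = 62.5; r = 62 − 62.5 = -0.5
x=50: ŷ = -5 + 1.5·50 = 70; r = 71.5 − 70 = 1.5
x=55: ŷ = -5 + 1.5·55 = 77.5; r = 76.5 − 77.5 = -1
x=60: ŷ = -5 + 1.5·60 = 85; r = 84.5 − 85 = -0.5
x=65: ŷ = -5 + 1.5·65 = 92.5; r = 93 − 92.5 = 0.5
Largest |r| is 1.5 at x = 50, residual 1.5.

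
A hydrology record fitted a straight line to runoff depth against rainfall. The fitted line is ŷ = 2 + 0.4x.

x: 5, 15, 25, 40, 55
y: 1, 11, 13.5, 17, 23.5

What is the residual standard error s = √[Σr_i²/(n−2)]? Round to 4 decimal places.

x=5: ŷ = 2 + 0.4·5 = 4; r = 1 − 4 = -3
x=15: ŷ = 2 + 0.4·15 = 8; r = 11 − 8 = 3
x=25: ŷ = 2 + 0.4·25 = 12; r = 13.5 − 12 = 1.5
x=40: ŷ = 2 + 0.4·40 = 18; r = 17 − 18 = -1
x=55: ŷ = 2 + 0.4·55 = 24; r = 23.5 − 24 = -0.5
SSE = 9 + 9 + 2.25 + 1 + 0.25 = 21.5
s = √(21.5/3) = √7.16667 ≈ 2.6771

s = 2.6771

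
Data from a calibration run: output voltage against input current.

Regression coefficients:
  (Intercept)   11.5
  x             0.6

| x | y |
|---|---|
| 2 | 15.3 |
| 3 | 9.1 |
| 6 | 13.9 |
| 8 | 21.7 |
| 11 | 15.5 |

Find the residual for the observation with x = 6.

ŷ = 11.5 + 0.6·6 = 15.1
r = 13.9 − 15.1 = -1.2

r = -1.2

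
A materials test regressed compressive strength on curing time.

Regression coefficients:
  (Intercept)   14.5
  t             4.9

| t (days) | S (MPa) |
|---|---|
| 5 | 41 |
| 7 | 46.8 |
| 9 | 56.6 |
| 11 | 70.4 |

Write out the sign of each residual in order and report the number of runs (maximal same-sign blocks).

t=5: Ŝ = 14.5 + 4.9·5 = 39; r = 41 − 39 = 2
t=7: Ŝ = 14.5 + 4.9·7 = 48.8; r = 46.8 − 48.8 = -2
t=9: Ŝ = 14.5 + 4.9·9 = 58.6; r = 56.6 − 58.6 = -2
t=11: Ŝ = 14.5 + 4.9·11 = 68.4; r = 70.4 − 68.4 = 2
Signs: + − − +
Runs: +×1, −×2, +×1 → 3

3 runs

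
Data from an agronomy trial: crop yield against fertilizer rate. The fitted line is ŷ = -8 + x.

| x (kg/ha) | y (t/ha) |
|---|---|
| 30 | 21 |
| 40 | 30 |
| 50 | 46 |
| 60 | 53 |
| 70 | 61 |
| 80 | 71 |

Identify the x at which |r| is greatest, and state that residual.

x=30: ŷ = -8 + 30 = 22; r = 21 − 22 = -1
x=40: ŷ = -8 + 40 = 32; r = 30 − 32 = -2
x=50: ŷ = -8 + 50 = 42; r = 46 − 42 = 4
x=60: ŷ = -8 + 60 = 52; r = 53 − 52 = 1
x=70: ŷ = -8 + 70 = 62; r = 61 − 62 = -1
x=80: ŷ = -8 + 80 = 72; r = 71 − 72 = -1
Largest |r| is 4 at x = 50, residual 4.

x = 50, r = 4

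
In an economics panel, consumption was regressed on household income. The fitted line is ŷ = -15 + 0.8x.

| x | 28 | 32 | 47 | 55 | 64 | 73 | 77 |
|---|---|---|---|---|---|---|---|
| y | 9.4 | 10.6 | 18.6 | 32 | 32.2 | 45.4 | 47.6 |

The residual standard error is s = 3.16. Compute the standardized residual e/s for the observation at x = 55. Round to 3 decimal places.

ŷ = -15 + 0.8·55 = 29
e = 32 − 29 = 3
e/s = 3 / 3.16 = 0.949

0.949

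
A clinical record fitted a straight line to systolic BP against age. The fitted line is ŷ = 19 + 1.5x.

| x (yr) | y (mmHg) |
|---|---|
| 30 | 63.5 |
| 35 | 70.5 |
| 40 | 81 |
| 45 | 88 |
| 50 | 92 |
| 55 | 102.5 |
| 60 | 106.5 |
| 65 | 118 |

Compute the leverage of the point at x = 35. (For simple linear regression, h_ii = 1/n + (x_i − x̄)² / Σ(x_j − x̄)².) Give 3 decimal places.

x̄ = (30 + 35 + 40 + 45 + 50 + 55 + 60 + 65)/8 = 47.5
Σ(x − x̄)² = 306.25 + 156.25 + 56.25 + 6.25 + 6.25 + 56.25 + 156.25 + 306.25 = 1050
h = 1/8 + (-12.5)²/1050 = 0.125 + 0.14881 = 0.274

h = 0.274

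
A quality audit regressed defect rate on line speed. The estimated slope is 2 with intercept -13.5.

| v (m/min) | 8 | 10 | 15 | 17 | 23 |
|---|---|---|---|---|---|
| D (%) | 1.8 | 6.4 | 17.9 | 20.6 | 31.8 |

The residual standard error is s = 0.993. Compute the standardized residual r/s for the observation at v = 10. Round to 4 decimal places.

-0.1007

ŷ = -13.5 + 2·10 = 6.5
r = 6.4 − 6.5 = -0.1
r/s = -0.1 / 0.993 = -0.1007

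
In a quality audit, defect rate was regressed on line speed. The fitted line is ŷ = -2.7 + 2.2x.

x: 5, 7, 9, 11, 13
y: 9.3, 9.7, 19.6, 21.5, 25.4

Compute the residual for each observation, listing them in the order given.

x=5: ŷ = -2.7 + 2.2·5 = 8.3; e = 9.3 − 8.3 = 1
x=7: ŷ = -2.7 + 2.2·7 = 12.7; e = 9.7 − 12.7 = -3
x=9: ŷ = -2.7 + 2.2·9 = 17.1; e = 19.6 − 17.1 = 2.5
x=11: ŷ = -2.7 + 2.2·11 = 21.5; e = 21.5 − 21.5 = 0
x=13: ŷ = -2.7 + 2.2·13 = 25.9; e = 25.4 − 25.9 = -0.5

1, -3, 2.5, 0, -0.5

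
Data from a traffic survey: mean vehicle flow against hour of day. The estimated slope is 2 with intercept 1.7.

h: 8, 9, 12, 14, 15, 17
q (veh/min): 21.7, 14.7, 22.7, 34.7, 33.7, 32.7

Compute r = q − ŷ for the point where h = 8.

ŷ = 1.7 + 2·8 = 17.7
r = 21.7 − 17.7 = 4

r = 4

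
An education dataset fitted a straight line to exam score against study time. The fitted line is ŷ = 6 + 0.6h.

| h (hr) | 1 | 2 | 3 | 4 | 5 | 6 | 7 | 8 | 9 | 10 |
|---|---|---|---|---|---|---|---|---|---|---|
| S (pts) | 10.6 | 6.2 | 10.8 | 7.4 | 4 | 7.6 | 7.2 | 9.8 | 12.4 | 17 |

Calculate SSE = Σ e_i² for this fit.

h=1: ŷ = 6 + 0.6·1 = 6.6; e = 10.6 − 6.6 = 4
h=2: ŷ = 6 + 0.6·2 = 7.2; e = 6.2 − 7.2 = -1
h=3: ŷ = 6 + 0.6·3 = 7.8; e = 10.8 − 7.8 = 3
h=4: ŷ = 6 + 0.6·4 = 8.4; e = 7.4 − 8.4 = -1
h=5: ŷ = 6 + 0.6·5 = 9; e = 4 − 9 = -5
h=6: ŷ = 6 + 0.6·6 = 9.6; e = 7.6 − 9.6 = -2
h=7: ŷ = 6 + 0.6·7 = 10.2; e = 7.2 − 10.2 = -3
h=8: ŷ = 6 + 0.6·8 = 10.8; e = 9.8 − 10.8 = -1
h=9: ŷ = 6 + 0.6·9 = 11.4; e = 12.4 − 11.4 = 1
h=10: ŷ = 6 + 0.6·10 = 12; e = 17 − 12 = 5
SSE = 16 + 1 + 9 + 1 + 25 + 4 + 9 + 1 + 1 + 25 = 92

SSE = 92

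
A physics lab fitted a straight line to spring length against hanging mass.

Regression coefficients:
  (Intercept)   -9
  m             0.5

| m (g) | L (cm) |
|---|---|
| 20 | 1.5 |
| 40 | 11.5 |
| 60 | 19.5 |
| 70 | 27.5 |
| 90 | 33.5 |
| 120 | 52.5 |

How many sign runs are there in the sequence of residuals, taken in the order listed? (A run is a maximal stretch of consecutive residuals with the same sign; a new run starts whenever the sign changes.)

m=20: ŷ = -9 + 0.5·20 = 1; r = 1.5 − 1 = 0.5
m=40: ŷ = -9 + 0.5·40 = 11; r = 11.5 − 11 = 0.5
m=60: ŷ = -9 + 0.5·60 = 21; r = 19.5 − 21 = -1.5
m=70: ŷ = -9 + 0.5·70 = 26; r = 27.5 − 26 = 1.5
m=90: ŷ = -9 + 0.5·90 = 36; r = 33.5 − 36 = -2.5
m=120: ŷ = -9 + 0.5·120 = 51; r = 52.5 − 51 = 1.5
Signs: + + − + − +
Runs: +×2, −×1, +×1, −×1, +×1 → 5

5 runs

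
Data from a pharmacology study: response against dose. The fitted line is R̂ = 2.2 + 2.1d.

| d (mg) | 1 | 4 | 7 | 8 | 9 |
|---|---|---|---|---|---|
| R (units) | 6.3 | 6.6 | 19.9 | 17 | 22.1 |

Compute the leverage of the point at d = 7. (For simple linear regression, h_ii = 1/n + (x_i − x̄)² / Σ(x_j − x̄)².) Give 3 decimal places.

h = 0.234

d̄ = (1 + 4 + 7 + 8 + 9)/5 = 5.8
Σ(d − d̄)² = 23.04 + 3.24 + 1.44 + 4.84 + 10.24 = 42.8
h = 1/5 + (1.2)²/42.8 = 0.2 + 0.0336449 = 0.234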